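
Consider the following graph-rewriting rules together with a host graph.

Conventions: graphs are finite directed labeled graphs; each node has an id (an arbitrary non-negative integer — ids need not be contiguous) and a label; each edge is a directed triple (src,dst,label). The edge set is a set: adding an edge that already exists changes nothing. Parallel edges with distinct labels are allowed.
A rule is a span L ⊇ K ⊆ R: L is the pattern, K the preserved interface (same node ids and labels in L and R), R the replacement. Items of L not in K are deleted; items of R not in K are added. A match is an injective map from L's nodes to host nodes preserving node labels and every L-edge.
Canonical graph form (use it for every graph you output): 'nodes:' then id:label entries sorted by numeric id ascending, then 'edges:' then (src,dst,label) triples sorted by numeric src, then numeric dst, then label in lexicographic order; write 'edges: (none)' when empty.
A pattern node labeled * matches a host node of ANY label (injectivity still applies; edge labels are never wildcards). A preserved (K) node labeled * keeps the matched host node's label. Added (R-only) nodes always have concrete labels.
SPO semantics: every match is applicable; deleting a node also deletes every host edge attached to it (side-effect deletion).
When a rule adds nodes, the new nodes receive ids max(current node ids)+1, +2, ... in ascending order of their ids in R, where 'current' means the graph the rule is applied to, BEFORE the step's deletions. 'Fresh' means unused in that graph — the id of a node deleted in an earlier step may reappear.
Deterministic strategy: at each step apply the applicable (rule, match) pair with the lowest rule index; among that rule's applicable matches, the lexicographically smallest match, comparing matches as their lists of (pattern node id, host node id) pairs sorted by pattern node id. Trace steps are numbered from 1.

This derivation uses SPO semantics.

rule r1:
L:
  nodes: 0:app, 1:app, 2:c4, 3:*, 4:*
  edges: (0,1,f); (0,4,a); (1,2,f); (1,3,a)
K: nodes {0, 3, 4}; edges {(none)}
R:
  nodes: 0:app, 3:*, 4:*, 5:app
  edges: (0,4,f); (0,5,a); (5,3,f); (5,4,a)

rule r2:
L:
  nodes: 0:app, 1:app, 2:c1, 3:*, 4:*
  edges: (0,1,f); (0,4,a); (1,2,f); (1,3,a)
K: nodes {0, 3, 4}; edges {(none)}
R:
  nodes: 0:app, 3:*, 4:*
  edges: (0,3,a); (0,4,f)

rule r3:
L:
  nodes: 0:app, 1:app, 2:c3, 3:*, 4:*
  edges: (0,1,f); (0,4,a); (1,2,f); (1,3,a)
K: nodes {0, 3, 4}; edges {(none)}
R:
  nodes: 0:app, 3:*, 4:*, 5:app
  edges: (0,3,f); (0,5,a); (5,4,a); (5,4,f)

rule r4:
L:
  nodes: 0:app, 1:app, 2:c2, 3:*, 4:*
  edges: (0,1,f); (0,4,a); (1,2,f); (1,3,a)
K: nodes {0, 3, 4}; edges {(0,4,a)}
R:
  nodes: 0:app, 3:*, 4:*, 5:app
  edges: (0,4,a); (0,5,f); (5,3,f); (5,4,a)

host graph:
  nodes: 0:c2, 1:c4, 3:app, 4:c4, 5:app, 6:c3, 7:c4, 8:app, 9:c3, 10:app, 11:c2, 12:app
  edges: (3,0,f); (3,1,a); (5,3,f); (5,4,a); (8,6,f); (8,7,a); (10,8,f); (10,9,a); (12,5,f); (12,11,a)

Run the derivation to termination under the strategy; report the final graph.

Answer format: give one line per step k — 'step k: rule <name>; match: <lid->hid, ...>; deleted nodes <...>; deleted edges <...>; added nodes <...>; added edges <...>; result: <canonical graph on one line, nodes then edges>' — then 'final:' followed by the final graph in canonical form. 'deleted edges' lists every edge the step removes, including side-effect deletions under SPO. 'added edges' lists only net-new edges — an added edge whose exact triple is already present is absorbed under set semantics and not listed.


step 1: rule r3; match: 0->10, 1->8, 2->6, 3->7, 4->9; deleted nodes 6, 8; deleted edges (8,6,f); (8,7,a); (10,8,f); (10,9,a); added nodes 13; added edges (10,7,f); (10,13,a); (13,9,a); (13,9,f); result: nodes: 0:c2, 1:c4, 3:app, 4:c4, 5:app, 7:c4, 9:c3, 10:app, 11:c2, 12:app, 13:app edges: (3,0,f); (3,1,a); (5,3,f); (5,4,a); (10,7,f); (10,13,a); (12,5,f); (12,11,a); (13,9,a); (13,9,f)
step 2: rule r4; match: 0->5, 1->3, 2->0, 3->1, 4->4; deleted nodes 0, 3; deleted edges (3,0,f); (3,1,a); (5,3,f); added nodes 14; added edges (5,14,f); (14,1,f); (14,4,a); result: nodes: 1:c4, 4:c4, 5:app, 7:c4, 9:c3, 10:app, 11:c2, 12:app, 13:app, 14:app edges: (5,4,a); (5,14,f); (10,7,f); (10,13,a); (12,5,f); (12,11,a); (13,9,a); (13,9,f); (14,1,f); (14,4,a)
final:
nodes: 1:c4, 4:c4, 5:app, 7:c4, 9:c3, 10:app, 11:c2, 12:app, 13:app, 14:app
edges: (5,4,a); (5,14,f); (10,7,f); (10,13,a); (12,5,f); (12,11,a); (13,9,a); (13,9,f); (14,1,f); (14,4,a)


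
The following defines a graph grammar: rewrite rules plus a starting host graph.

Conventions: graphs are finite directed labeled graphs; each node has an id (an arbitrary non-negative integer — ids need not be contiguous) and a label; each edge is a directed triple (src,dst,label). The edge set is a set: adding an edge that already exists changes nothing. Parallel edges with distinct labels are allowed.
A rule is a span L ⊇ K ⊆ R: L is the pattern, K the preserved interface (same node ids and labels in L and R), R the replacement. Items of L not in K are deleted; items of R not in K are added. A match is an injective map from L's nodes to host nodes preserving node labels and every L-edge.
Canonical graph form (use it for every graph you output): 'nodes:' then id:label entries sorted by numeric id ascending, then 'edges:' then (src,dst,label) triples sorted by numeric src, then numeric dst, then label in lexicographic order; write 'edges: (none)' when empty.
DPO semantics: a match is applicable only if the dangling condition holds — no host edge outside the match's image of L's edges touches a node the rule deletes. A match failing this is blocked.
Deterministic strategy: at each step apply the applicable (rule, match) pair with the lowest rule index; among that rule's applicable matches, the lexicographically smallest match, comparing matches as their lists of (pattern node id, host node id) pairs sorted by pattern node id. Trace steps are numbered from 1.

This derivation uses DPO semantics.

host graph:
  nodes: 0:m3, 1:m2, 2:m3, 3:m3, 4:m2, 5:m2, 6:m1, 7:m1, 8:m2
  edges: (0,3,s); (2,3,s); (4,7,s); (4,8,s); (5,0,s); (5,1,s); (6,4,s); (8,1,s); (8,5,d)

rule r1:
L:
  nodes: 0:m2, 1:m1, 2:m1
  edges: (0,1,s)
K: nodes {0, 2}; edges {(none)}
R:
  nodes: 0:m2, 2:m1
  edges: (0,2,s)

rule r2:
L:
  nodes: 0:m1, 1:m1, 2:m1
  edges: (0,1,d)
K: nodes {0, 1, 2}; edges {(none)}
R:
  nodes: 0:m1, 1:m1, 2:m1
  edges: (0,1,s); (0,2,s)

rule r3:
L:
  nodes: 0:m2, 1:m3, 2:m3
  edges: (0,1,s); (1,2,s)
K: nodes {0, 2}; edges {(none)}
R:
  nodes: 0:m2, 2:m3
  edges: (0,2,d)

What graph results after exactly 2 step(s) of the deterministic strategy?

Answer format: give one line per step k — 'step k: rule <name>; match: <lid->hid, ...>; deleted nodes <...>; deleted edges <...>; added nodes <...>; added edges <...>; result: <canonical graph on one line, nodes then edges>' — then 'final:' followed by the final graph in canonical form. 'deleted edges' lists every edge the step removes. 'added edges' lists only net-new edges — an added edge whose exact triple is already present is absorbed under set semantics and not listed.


step 1: rule r1; match: 0->4, 1->7, 2->6; deleted nodes 7; deleted edges (4,7,s); added nodes (none); added edges (4,6,s); result: nodes: 0:m3, 1:m2, 2:m3, 3:m3, 4:m2, 5:m2, 6:m1, 8:m2 edges: (0,3,s); (2,3,s); (4,6,s); (4,8,s); (5,0,s); (5,1,s); (6,4,s); (8,1,s); (8,5,d)
step 2: rule r3; match: 0->5, 1->0, 2->3; deleted nodes 0; deleted edges (0,3,s); (5,0,s); added nodes (none); added edges (5,3,d); result: nodes: 1:m2, 2:m3, 3:m3, 4:m2, 5:m2, 6:m1, 8:m2 edges: (2,3,s); (4,6,s); (4,8,s); (5,1,s); (5,3,d); (6,4,s); (8,1,s); (8,5,d)
final:
nodes: 1:m2, 2:m3, 3:m3, 4:m2, 5:m2, 6:m1, 8:m2
edges: (2,3,s); (4,6,s); (4,8,s); (5,1,s); (5,3,d); (6,4,s); (8,1,s); (8,5,d)


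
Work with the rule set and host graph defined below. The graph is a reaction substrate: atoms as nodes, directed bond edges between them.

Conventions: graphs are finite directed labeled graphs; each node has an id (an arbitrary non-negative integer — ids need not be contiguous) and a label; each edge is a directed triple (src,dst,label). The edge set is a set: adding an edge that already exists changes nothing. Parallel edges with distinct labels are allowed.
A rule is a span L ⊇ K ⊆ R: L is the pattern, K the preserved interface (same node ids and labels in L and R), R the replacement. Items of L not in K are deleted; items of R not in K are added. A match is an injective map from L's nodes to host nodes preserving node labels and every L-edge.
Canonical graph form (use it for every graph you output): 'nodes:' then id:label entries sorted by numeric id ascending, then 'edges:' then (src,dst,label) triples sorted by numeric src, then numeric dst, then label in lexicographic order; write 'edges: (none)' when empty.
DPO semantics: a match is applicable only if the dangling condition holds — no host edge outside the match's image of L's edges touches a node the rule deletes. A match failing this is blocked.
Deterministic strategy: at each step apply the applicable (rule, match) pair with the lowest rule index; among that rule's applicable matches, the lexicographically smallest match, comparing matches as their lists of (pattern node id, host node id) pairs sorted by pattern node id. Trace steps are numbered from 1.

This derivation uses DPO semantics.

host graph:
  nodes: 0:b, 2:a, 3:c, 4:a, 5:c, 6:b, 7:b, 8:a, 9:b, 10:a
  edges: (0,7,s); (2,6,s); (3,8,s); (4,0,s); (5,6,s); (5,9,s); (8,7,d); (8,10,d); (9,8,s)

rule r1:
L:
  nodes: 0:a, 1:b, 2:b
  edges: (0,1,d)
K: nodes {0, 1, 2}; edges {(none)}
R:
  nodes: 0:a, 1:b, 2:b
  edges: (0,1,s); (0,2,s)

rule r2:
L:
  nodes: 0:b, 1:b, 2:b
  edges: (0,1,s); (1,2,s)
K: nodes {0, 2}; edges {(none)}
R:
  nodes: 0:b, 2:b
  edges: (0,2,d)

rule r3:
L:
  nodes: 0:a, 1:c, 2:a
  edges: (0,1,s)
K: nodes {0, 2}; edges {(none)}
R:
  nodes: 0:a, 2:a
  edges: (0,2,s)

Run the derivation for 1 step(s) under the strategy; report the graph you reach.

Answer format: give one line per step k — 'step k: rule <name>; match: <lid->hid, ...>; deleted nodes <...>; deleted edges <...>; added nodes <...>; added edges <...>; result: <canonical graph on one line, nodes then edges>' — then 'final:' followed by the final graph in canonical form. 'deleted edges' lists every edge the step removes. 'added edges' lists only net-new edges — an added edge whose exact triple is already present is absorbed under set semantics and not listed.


step 1: rule r1; match: 0->8, 1->7, 2->0; deleted nodes (none); deleted edges (8,7,d); added nodes (none); added edges (8,0,s); (8,7,s); result: nodes: 0:b, 2:a, 3:c, 4:a, 5:c, 6:b, 7:b, 8:a, 9:b, 10:a edges: (0,7,s); (2,6,s); (3,8,s); (4,0,s); (5,6,s); (5,9,s); (8,0,s); (8,7,s); (8,10,d); (9,8,s)
final:
nodes: 0:b, 2:a, 3:c, 4:a, 5:c, 6:b, 7:b, 8:a, 9:b, 10:a
edges: (0,7,s); (2,6,s); (3,8,s); (4,0,s); (5,6,s); (5,9,s); (8,0,s); (8,7,s); (8,10,d); (9,8,s)


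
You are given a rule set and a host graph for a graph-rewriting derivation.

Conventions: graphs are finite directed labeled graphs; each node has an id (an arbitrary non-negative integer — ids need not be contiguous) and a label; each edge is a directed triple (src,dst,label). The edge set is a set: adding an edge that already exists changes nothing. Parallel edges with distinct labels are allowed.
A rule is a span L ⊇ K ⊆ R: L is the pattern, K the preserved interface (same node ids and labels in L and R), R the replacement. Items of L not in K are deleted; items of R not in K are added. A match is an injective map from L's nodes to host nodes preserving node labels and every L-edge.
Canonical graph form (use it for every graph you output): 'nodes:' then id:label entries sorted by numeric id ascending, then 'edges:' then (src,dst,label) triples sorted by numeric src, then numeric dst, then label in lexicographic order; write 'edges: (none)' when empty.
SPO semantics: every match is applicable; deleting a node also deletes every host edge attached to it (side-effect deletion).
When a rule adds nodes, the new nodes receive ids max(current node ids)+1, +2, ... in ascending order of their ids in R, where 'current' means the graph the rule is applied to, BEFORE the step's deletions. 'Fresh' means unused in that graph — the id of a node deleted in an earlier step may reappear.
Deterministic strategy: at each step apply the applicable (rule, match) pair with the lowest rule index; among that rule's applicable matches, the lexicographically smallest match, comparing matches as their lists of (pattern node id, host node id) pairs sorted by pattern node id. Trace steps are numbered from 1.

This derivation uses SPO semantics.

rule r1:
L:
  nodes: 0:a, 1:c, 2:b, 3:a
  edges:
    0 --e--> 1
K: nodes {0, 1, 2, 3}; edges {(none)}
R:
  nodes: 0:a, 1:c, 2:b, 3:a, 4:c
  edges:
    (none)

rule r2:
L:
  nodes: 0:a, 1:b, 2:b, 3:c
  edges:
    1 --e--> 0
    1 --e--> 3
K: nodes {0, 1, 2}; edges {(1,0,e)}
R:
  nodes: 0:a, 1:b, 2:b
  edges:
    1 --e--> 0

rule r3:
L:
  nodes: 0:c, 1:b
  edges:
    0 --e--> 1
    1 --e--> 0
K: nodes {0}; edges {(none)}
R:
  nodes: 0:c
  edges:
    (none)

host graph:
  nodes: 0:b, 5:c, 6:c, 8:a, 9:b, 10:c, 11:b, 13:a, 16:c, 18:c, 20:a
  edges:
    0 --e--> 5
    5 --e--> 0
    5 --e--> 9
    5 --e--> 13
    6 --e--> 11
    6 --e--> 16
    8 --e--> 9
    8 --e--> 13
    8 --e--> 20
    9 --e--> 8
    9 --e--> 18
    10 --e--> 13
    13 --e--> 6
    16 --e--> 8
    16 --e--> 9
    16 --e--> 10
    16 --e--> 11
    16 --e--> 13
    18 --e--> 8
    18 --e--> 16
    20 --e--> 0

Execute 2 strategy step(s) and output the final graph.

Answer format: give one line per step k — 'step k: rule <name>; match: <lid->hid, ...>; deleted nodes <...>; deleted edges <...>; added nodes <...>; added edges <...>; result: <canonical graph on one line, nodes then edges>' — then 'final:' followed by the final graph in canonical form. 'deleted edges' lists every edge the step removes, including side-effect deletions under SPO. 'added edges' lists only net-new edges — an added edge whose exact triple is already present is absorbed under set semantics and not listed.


step 1: rule r1; match: 0->13, 1->6, 2->0, 3->8; deleted nodes (none); deleted edges (13,6,e); added nodes 21; added edges (none); result: nodes: 0:b, 5:c, 6:c, 8:a, 9:b, 10:c, 11:b, 13:a, 16:c, 18:c, 20:a, 21:c edges: (0,5,e); (5,0,e); (5,9,e); (5,13,e); (6,11,e); (6,16,e); (8,9,e); (8,13,e); (8,20,e); (9,8,e); (9,18,e); (10,13,e); (16,8,e); (16,9,e); (16,10,e); (16,11,e); (16,13,e); (18,8,e); (18,16,e); (20,0,e)
step 2: rule r2; match: 0->8, 1->9, 2->0, 3->18; deleted nodes 18; deleted edges (9,18,e); (18,8,e); (18,16,e); added nodes (none); added edges (none); result: nodes: 0:b, 5:c, 6:c, 8:a, 9:b, 10:c, 11:b, 13:a, 16:c, 20:a, 21:c edges: (0,5,e); (5,0,e); (5,9,e); (5,13,e); (6,11,e); (6,16,e); (8,9,e); (8,13,e); (8,20,e); (9,8,e); (10,13,e); (16,8,e); (16,9,e); (16,10,e); (16,11,e); (16,13,e); (20,0,e)
final:
nodes: 0:b, 5:c, 6:c, 8:a, 9:b, 10:c, 11:b, 13:a, 16:c, 20:a, 21:c
edges: (0,5,e); (5,0,e); (5,9,e); (5,13,e); (6,11,e); (6,16,e); (8,9,e); (8,13,e); (8,20,e); (9,8,e); (10,13,e); (16,8,e); (16,9,e); (16,10,e); (16,11,e); (16,13,e); (20,0,e)


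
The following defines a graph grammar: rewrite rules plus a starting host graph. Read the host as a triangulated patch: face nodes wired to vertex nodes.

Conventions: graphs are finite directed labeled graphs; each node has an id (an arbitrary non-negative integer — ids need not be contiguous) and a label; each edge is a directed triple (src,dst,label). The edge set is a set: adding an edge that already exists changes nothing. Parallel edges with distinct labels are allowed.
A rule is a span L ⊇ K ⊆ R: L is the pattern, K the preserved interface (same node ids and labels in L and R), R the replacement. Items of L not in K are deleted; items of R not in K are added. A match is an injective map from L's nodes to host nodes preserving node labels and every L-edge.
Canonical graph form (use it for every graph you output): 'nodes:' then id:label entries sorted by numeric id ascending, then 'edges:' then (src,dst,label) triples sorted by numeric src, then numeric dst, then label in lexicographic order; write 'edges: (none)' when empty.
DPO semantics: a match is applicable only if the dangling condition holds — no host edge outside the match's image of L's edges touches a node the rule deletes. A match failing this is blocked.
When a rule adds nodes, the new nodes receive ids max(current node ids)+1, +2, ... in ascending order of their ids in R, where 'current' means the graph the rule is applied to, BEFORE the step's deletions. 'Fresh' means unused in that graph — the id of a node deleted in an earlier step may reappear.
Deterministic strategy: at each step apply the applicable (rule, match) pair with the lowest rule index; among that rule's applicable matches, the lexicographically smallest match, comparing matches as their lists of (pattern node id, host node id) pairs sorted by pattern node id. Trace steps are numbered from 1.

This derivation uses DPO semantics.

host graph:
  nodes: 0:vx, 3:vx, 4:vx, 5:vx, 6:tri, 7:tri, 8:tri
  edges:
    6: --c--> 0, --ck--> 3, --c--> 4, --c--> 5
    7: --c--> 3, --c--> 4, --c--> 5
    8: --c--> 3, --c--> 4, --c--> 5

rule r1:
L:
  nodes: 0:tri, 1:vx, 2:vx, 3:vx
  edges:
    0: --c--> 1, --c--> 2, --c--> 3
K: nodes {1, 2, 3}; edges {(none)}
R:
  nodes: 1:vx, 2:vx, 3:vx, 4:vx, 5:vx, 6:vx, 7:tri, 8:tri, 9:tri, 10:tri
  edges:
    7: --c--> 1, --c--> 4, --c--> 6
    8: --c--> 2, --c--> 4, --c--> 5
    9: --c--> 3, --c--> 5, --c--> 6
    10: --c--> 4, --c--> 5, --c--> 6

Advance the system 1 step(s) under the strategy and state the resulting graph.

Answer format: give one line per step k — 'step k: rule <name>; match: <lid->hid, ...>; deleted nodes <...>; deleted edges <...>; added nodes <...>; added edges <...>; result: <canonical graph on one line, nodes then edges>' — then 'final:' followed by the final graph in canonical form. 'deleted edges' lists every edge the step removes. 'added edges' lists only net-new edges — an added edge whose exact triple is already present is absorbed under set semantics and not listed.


step 1: rule r1; match: 0->7, 1->3, 2->4, 3->5; deleted nodes 7; deleted edges (7,3,c); (7,4,c); (7,5,c); added nodes 9, 10, 11, 12, 13, 14, 15; added edges (12,3,c); (12,9,c); (12,11,c); (13,4,c); (13,9,c); (13,10,c); (14,5,c); (14,10,c); (14,11,c); (15,9,c); (15,10,c); (15,11,c); result: nodes: 0:vx, 3:vx, 4:vx, 5:vx, 6:tri, 8:tri, 9:vx, 10:vx, 11:vx, 12:tri, 13:tri, 14:tri, 15:tri edges: (6,0,c); (6,3,ck); (6,4,c); (6,5,c); (8,3,c); (8,4,c); (8,5,c); (12,3,c); (12,9,c); (12,11,c); (13,4,c); (13,9,c); (13,10,c); (14,5,c); (14,10,c); (14,11,c); (15,9,c); (15,10,c); (15,11,c)
final:
nodes: 0:vx, 3:vx, 4:vx, 5:vx, 6:tri, 8:tri, 9:vx, 10:vx, 11:vx, 12:tri, 13:tri, 14:tri, 15:tri
edges: (6,0,c); (6,3,ck); (6,4,c); (6,5,c); (8,3,c); (8,4,c); (8,5,c); (12,3,c); (12,9,c); (12,11,c); (13,4,c); (13,9,c); (13,10,c); (14,5,c); (14,10,c); (14,11,c); (15,9,c); (15,10,c); (15,11,c)


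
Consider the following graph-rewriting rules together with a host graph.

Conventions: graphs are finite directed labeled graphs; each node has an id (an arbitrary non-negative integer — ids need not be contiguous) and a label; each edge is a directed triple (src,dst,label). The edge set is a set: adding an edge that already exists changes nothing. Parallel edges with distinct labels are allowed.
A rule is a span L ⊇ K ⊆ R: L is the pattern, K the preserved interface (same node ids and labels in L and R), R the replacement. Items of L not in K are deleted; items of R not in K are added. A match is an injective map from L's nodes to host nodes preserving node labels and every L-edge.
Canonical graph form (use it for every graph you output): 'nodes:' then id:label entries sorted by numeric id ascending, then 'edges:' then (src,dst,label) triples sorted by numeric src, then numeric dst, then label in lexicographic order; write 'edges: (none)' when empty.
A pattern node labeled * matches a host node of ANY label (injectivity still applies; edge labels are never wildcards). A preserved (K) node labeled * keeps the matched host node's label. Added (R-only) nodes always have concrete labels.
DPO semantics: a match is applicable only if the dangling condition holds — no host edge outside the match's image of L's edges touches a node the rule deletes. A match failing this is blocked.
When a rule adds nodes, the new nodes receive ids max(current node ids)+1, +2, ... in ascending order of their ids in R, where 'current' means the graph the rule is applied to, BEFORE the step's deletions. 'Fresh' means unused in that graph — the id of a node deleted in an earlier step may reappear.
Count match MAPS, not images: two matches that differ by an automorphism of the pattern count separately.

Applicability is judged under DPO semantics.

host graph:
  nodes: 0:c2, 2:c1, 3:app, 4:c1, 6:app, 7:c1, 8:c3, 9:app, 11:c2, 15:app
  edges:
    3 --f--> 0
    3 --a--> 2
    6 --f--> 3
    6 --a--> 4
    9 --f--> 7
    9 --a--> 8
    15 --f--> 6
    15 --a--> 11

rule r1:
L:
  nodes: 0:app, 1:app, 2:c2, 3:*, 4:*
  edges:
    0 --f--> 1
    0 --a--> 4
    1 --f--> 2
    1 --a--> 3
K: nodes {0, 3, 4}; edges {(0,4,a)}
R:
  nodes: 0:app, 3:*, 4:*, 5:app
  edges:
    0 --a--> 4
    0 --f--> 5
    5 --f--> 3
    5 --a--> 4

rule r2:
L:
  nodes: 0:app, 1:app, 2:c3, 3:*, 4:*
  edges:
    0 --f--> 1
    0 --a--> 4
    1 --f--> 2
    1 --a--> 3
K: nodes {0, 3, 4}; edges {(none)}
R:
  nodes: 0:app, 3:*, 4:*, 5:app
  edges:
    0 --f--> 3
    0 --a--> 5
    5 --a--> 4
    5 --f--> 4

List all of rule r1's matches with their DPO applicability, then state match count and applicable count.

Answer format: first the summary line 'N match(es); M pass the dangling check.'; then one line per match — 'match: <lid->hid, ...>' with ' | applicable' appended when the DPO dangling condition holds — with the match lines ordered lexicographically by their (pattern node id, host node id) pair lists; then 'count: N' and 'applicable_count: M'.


1 match(es); 1 pass the dangling check.
match: 0->6, 1->3, 2->0, 3->2, 4->4 | applicable
count: 1
applicable_count: 1


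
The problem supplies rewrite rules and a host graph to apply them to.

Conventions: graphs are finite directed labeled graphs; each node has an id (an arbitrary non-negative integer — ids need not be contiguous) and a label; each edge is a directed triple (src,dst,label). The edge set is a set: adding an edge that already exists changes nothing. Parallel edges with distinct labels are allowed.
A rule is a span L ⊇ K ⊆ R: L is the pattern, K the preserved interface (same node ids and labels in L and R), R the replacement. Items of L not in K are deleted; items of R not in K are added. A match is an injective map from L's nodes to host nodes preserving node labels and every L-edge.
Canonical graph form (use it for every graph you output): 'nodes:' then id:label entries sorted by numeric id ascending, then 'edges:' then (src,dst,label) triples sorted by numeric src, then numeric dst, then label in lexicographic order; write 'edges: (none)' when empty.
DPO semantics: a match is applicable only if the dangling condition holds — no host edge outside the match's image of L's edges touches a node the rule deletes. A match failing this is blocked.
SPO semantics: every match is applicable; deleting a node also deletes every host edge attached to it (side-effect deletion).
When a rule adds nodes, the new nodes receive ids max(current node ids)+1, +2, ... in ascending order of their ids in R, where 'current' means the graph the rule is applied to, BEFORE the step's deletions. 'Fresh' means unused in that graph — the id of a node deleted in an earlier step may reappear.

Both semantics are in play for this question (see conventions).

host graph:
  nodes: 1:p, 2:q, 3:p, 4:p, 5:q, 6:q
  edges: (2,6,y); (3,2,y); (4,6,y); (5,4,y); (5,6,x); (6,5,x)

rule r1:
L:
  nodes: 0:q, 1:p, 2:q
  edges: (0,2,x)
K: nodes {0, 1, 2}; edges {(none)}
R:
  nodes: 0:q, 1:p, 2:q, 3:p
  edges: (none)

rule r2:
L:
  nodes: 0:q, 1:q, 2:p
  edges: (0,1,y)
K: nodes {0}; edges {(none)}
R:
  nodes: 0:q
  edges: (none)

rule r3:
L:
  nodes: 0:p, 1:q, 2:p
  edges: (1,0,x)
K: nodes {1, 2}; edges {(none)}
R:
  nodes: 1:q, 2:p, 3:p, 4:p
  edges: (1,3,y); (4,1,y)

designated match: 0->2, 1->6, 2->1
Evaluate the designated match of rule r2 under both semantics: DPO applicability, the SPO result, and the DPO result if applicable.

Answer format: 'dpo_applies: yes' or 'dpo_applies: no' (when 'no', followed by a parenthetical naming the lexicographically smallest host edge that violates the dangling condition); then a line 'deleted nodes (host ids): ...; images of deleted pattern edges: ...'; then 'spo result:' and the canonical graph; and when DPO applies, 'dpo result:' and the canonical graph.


dpo_applies: no
(the rule deletes node 6, which keeps host edge (4,6,y) outside the match image — the dangling condition fails, DPO blocks; SPO proceeds and side-deletes such edges)
deleted nodes (host ids): 1, 6; images of deleted pattern edges: (2,6,y)
spo result:
nodes: 2:q, 3:p, 4:p, 5:q
edges: (3,2,y); (5,4,y)


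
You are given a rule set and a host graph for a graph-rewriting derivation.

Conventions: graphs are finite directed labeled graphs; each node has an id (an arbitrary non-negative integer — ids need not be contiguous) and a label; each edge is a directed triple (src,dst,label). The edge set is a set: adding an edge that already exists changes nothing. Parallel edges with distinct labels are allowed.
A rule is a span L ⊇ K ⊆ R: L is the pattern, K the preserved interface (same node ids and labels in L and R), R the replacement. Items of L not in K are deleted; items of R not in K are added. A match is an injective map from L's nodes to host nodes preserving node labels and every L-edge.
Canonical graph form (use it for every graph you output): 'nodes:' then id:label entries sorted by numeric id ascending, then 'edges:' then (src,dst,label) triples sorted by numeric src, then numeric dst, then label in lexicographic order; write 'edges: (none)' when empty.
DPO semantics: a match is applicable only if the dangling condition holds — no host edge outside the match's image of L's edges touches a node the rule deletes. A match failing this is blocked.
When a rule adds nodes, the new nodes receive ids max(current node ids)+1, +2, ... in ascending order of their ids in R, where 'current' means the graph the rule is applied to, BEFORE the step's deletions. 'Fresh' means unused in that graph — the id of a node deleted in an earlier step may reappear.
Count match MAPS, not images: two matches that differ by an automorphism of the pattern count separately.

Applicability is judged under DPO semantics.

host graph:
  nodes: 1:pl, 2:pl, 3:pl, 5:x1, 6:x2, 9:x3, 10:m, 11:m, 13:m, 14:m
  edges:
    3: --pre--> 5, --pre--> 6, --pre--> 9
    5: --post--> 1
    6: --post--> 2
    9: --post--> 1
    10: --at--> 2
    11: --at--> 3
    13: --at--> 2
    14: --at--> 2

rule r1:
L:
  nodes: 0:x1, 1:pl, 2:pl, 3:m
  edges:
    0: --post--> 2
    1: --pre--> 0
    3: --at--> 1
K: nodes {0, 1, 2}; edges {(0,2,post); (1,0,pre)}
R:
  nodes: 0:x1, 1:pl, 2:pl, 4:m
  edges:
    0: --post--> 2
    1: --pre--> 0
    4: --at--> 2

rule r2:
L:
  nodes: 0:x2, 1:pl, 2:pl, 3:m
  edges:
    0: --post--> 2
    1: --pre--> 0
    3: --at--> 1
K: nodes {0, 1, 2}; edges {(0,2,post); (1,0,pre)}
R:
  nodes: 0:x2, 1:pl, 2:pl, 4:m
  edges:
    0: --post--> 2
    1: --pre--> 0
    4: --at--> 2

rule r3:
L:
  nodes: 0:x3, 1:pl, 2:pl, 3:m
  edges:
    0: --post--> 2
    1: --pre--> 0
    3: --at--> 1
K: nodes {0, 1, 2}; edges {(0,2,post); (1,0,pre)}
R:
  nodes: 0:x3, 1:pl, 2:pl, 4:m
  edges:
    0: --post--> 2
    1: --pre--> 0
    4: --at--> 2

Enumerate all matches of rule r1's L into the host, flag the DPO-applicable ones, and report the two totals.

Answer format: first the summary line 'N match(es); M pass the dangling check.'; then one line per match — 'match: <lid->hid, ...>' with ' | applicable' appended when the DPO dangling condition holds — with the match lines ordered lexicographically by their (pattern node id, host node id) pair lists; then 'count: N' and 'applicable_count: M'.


1 match(es); 1 pass the dangling check.
match: 0->5, 1->3, 2->1, 3->11 | applicable
count: 1
applicable_count: 1


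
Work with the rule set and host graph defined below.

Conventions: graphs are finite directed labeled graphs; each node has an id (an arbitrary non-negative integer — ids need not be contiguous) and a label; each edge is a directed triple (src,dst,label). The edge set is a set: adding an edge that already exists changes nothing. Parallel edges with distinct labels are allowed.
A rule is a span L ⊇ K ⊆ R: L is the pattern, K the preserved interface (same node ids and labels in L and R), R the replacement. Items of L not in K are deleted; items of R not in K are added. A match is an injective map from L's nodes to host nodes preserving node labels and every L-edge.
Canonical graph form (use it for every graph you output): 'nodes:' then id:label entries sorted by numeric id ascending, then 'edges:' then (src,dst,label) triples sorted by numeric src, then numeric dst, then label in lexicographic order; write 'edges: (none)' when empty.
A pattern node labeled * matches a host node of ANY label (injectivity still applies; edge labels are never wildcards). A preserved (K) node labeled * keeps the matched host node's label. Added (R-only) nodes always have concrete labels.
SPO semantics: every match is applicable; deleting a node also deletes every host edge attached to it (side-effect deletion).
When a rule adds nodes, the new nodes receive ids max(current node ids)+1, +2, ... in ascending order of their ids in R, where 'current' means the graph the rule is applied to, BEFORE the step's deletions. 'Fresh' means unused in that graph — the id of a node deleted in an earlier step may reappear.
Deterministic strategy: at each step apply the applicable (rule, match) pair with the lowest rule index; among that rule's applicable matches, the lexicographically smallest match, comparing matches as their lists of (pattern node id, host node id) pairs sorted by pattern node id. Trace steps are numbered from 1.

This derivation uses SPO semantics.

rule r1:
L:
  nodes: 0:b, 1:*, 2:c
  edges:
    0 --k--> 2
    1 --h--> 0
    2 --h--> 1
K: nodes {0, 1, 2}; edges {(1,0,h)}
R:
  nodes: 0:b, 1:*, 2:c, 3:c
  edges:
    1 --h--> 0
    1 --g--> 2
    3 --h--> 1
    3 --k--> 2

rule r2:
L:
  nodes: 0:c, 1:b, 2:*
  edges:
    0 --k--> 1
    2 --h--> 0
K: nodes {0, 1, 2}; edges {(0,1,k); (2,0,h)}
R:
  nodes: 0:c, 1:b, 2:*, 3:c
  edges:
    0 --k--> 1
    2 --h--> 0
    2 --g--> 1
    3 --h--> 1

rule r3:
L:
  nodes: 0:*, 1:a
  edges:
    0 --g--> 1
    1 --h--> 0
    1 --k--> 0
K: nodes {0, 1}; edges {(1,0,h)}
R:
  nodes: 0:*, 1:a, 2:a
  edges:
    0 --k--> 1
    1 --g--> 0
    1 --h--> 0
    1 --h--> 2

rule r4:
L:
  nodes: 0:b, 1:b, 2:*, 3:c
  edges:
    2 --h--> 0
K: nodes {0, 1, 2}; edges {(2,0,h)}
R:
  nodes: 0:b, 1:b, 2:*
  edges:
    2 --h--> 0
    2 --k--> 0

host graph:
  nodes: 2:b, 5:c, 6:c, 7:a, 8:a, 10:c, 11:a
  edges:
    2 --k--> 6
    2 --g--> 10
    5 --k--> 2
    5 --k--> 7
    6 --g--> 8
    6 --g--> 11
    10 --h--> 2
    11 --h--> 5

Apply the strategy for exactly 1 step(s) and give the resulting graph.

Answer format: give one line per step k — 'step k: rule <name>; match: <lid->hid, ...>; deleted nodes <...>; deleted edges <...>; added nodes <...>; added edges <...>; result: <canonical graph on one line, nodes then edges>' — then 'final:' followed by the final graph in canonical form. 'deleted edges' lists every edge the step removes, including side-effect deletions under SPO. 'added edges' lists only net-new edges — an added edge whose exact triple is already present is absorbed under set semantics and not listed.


step 1: rule r2; match: 0->5, 1->2, 2->11; deleted nodes (none); deleted edges (none); added nodes 12; added edges (11,2,g); (12,2,h); result: nodes: 2:b, 5:c, 6:c, 7:a, 8:a, 10:c, 11:a, 12:c edges: (2,6,k); (2,10,g); (5,2,k); (5,7,k); (6,8,g); (6,11,g); (10,2,h); (11,2,g); (11,5,h); (12,2,h)
final:
nodes: 2:b, 5:c, 6:c, 7:a, 8:a, 10:c, 11:a, 12:c
edges: (2,6,k); (2,10,g); (5,2,k); (5,7,k); (6,8,g); (6,11,g); (10,2,h); (11,2,g); (11,5,h); (12,2,h)


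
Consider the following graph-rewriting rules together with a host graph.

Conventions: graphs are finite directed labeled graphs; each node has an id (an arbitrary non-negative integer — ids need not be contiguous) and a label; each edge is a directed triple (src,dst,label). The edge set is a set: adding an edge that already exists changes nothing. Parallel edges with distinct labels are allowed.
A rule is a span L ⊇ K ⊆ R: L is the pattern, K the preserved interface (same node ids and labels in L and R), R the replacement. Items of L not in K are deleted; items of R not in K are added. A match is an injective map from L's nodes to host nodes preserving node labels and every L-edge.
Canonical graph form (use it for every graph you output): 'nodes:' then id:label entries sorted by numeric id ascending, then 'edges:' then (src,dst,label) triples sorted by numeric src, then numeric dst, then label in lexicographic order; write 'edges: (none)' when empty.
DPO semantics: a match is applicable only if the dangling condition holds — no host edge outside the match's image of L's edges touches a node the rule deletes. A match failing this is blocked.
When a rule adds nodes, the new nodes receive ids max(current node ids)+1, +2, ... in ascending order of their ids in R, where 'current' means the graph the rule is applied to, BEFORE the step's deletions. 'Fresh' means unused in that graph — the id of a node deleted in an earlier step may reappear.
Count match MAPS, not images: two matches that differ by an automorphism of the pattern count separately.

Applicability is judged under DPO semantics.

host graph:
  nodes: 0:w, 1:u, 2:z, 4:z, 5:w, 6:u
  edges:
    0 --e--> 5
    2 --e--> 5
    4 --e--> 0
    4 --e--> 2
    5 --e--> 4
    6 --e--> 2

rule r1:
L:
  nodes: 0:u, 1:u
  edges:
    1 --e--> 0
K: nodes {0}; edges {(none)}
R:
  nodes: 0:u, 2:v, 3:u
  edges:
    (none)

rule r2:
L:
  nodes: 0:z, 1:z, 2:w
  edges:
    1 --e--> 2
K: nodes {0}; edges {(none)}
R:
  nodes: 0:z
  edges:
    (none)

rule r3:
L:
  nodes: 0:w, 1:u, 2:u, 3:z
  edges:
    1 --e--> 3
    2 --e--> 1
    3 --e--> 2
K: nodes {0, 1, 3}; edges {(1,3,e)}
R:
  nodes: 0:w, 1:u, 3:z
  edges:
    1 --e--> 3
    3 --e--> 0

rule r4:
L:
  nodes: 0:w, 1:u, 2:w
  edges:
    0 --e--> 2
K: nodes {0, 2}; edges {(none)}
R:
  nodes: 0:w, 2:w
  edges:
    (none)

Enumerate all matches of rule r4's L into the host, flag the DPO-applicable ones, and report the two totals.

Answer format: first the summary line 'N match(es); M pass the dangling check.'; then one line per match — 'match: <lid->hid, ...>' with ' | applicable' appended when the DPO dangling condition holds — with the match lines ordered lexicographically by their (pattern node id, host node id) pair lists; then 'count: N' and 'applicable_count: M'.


2 match(es); 1 pass the dangling check.
match: 0->0, 1->1, 2->5 | applicable
match: 0->0, 1->6, 2->5
count: 2
applicable_count: 1


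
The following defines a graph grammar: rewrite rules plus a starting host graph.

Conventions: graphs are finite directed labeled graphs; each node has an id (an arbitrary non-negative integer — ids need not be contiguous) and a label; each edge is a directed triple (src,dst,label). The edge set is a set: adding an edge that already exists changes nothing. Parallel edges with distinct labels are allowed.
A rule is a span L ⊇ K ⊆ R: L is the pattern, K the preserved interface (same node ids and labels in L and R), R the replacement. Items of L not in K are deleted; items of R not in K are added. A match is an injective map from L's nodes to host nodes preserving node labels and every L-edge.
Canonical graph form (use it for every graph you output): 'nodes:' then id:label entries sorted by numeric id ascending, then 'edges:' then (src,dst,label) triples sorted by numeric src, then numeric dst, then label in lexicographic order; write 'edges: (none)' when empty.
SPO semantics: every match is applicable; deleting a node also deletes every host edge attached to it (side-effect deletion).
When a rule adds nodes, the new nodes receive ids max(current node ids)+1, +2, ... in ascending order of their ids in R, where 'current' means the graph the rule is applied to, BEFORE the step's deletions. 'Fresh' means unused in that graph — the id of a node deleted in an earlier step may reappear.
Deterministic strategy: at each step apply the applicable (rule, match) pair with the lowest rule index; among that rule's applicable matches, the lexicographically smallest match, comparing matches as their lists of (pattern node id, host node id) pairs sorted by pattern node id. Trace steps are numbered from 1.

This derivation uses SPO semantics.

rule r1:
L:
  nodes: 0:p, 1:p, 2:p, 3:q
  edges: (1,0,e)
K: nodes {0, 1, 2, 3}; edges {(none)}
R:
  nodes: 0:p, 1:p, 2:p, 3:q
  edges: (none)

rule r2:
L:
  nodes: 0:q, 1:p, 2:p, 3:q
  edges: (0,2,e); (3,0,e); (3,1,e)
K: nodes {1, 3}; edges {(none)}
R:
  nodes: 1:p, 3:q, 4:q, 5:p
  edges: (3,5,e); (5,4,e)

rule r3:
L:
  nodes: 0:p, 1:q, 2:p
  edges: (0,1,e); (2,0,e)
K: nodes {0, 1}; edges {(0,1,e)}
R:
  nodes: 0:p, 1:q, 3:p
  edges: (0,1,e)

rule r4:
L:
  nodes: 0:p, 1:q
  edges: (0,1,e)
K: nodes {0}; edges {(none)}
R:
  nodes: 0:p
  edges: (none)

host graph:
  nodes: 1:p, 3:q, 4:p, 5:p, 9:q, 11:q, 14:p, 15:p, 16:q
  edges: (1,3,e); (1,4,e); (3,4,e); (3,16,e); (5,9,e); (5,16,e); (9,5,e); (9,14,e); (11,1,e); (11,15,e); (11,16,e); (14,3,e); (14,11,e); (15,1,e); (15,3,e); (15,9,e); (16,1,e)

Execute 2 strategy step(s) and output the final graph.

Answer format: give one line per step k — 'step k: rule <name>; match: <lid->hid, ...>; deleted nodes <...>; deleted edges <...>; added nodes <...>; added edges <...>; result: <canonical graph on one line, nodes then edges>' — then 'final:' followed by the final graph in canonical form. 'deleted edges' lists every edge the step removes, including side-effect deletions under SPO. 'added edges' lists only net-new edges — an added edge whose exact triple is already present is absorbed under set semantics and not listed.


step 1: rule r1; match: 0->1, 1->15, 2->4, 3->3; deleted nodes (none); deleted edges (15,1,e); added nodes (none); added edges (none); result: nodes: 1:p, 3:q, 4:p, 5:p, 9:q, 11:q, 14:p, 15:p, 16:q edges: (1,3,e); (1,4,e); (3,4,e); (3,16,e); (5,9,e); (5,16,e); (9,5,e); (9,14,e); (11,1,e); (11,15,e); (11,16,e); (14,3,e); (14,11,e); (15,3,e); (15,9,e); (16,1,e)
step 2: rule r1; match: 0->4, 1->1, 2->5, 3->3; deleted nodes (none); deleted edges (1,4,e); added nodes (none); added edges (none); result: nodes: 1:p, 3:q, 4:p, 5:p, 9:q, 11:q, 14:p, 15:p, 16:q edges: (1,3,e); (3,4,e); (3,16,e); (5,9,e); (5,16,e); (9,5,e); (9,14,e); (11,1,e); (11,15,e); (11,16,e); (14,3,e); (14,11,e); (15,3,e); (15,9,e); (16,1,e)
final:
nodes: 1:p, 3:q, 4:p, 5:p, 9:q, 11:q, 14:p, 15:p, 16:q
edges: (1,3,e); (3,4,e); (3,16,e); (5,9,e); (5,16,e); (9,5,e); (9,14,e); (11,1,e); (11,15,e); (11,16,e); (14,3,e); (14,11,e); (15,3,e); (15,9,e); (16,1,e)


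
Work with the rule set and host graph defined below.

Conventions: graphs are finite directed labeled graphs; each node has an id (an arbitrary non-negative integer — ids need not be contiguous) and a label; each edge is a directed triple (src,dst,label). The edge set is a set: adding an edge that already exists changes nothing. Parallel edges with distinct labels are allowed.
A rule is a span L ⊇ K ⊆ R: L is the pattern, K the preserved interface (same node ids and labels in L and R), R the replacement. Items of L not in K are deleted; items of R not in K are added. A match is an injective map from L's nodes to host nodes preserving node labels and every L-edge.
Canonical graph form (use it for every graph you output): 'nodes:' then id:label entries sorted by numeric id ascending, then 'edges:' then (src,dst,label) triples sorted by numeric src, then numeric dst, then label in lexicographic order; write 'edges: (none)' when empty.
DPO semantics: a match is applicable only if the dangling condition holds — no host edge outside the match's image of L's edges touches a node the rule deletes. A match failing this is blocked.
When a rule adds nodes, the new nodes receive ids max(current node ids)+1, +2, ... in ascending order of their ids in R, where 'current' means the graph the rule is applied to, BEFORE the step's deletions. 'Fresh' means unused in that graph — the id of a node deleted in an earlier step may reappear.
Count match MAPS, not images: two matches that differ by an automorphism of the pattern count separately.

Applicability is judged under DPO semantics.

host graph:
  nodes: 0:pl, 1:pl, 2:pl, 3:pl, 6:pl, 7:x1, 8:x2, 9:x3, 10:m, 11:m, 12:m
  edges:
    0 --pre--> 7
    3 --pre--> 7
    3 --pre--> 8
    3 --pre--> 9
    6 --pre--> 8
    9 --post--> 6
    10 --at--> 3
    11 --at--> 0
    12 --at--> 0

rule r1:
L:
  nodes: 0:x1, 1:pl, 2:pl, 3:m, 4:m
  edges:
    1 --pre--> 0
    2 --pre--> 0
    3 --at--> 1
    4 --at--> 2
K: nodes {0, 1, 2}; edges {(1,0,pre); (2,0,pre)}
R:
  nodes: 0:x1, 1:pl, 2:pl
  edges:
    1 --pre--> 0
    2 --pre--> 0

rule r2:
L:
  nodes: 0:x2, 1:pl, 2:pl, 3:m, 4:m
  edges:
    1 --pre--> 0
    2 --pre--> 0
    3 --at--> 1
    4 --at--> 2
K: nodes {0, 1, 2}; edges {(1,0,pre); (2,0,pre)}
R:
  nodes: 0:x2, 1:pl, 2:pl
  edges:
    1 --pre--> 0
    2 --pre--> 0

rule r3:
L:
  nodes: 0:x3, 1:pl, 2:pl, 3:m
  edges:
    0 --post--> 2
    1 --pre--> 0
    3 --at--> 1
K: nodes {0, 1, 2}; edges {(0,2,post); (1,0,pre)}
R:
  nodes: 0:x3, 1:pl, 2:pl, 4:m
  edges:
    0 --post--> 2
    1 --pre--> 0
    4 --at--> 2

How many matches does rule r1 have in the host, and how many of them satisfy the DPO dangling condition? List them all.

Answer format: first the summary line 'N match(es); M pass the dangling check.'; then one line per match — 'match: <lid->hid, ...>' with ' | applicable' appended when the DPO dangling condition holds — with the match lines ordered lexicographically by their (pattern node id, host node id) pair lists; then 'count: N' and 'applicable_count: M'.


4 match(es); 4 pass the dangling check.
match: 0->7, 1->0, 2->3, 3->11, 4->10 | applicable
match: 0->7, 1->0, 2->3, 3->12, 4->10 | applicable
match: 0->7, 1->3, 2->0, 3->10, 4->11 | applicable
match: 0->7, 1->3, 2->0, 3->10, 4->12 | applicable
count: 4
applicable_count: 4
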